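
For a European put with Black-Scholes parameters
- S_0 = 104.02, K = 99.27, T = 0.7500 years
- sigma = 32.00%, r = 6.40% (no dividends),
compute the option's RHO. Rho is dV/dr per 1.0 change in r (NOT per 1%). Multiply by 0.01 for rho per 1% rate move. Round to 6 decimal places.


Answer: Rho = -29.765568

Derivation:
d1 = 0.4804267907; d2 = 0.2032986615
phi(d1) = 0.3554596694; exp(-qT) = 1.0000000000; exp(-rT) = 0.9531337871
N(-d2) = 0.4194508008
Rho = -K*T*exp(-rT)*N(-d2) = -99.2700 * 0.7500 * 0.9531337871 * 0.4194508008 = -29.765568


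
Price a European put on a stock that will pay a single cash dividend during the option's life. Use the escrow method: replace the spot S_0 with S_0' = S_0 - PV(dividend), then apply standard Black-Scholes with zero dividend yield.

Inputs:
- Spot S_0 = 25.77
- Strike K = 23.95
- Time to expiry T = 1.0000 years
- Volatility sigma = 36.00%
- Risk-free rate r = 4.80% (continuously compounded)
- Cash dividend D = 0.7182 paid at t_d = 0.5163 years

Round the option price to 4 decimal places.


Answer: Price = 2.4139

Derivation:
PV(D) = D * exp(-r * t_d) = 0.7182 * 0.97552216 = 0.70062002
S_0' = S_0 - PV(D) = 25.7700 - 0.70062002 = 25.06937998
d1 = (ln(S_0'/K) + (r + sigma^2/2)*T) / (sigma*sqrt(T)) = 0.44021905
d2 = d1 - sigma*sqrt(T) = 0.08021905
exp(-rT) = 0.95313379
N(-d1) = 0.32988923; N(-d2) = 0.46803152
P = K * exp(-rT) * N(-d2) - S_0' * N(-d1) = 23.9500 * 0.95313379 * 0.46803152 - 25.06937998 * 0.32988923 = 2.4139


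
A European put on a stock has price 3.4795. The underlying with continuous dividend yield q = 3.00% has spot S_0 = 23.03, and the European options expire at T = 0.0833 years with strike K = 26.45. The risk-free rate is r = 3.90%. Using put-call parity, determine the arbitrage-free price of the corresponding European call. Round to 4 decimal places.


Answer: Call price = 0.0878

Derivation:
Put-call parity: C - P = S_0 * exp(-qT) - K * exp(-rT).
S_0 * exp(-qT) = 23.0300 * 0.99750412 = 22.97251988
K * exp(-rT) = 26.4500 * 0.99675657 = 26.36421131
C = P + S*exp(-qT) - K*exp(-rT)
C = 3.4795 + 22.97251988 - 26.36421131 = 0.0878


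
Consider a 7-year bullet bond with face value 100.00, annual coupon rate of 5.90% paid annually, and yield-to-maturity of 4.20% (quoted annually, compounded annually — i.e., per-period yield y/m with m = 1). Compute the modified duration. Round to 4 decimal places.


Coupon per period c = face * coupon_rate / m = 5.900000
Periods per year m = 1; per-period yield y/m = 0.042000
Number of cashflows N = 7
Cashflows (t years, CF_t, discount factor 1/(1+y/m)^(m*t), PV):
  t = 1.0000: CF_t = 5.900000, DF = 0.959693, PV = 5.662188
  t = 2.0000: CF_t = 5.900000, DF = 0.921010, PV = 5.433962
  t = 3.0000: CF_t = 5.900000, DF = 0.883887, PV = 5.214934
  t = 4.0000: CF_t = 5.900000, DF = 0.848260, PV = 5.004736
  t = 5.0000: CF_t = 5.900000, DF = 0.814069, PV = 4.803009
  t = 6.0000: CF_t = 5.900000, DF = 0.781257, PV = 4.609414
  t = 7.0000: CF_t = 105.900000, DF = 0.749766, PV = 79.400261
Price P = sum_t PV_t = 110.128503
First compute Macaulay numerator sum_t t * PV_t:
  t * PV_t at t = 1.0000: 5.662188
  t * PV_t at t = 2.0000: 10.867923
  t * PV_t at t = 3.0000: 15.644803
  t * PV_t at t = 4.0000: 20.018942
  t * PV_t at t = 5.0000: 24.015046
  t * PV_t at t = 6.0000: 27.656483
  t * PV_t at t = 7.0000: 555.801824
Macaulay duration D = 659.667209 / 110.128503 = 5.989977
Modified duration = D / (1 + y/m) = 5.989977 / (1 + 0.042000) = 5.748538

Answer: Modified duration = 5.7485


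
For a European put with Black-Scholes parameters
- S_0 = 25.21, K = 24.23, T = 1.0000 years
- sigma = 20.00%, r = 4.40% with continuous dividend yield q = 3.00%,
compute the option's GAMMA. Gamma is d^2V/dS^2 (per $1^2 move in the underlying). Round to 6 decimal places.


d1 = 0.3682460319; d2 = 0.1682460319
phi(d1) = 0.3727895964; exp(-qT) = 0.9704455335; exp(-rT) = 0.9569539575
Gamma = exp(-qT) * phi(d1) / (S * sigma * sqrt(T)) = 0.9704455335 * 0.3727895964 / (25.2100 * 0.2000 * 1.0000000000) = 0.071752

Answer: Gamma = 0.071752


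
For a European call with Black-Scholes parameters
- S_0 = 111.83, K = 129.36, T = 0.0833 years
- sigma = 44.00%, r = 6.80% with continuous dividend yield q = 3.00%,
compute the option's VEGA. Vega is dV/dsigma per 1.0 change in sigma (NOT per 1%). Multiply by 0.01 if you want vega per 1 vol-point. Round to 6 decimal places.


d1 = -1.0582625769; d2 = -1.1852542301
phi(d1) = 0.2278885982; exp(-qT) = 0.9975041199; exp(-rT) = 0.9943516125
Vega = S * exp(-qT) * phi(d1) * sqrt(T) = 111.8300 * 0.9975041199 * 0.2278885982 * 0.2886173938 = 7.336993

Answer: Vega = 7.336993


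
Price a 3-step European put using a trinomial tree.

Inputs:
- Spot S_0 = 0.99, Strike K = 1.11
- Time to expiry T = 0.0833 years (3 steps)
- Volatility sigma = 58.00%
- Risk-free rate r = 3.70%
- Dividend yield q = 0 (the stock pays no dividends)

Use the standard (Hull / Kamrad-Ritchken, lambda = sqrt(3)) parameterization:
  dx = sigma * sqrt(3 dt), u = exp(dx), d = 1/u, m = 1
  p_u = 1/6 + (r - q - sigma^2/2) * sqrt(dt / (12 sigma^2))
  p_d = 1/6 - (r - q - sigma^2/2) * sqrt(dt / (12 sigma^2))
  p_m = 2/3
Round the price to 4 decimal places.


Answer: Price = V(0,0) = 0.1451

Derivation:
dt = T/N = 0.027767; dx = sigma*sqrt(3*dt) = 0.167398
u = exp(dx) = 1.182225; d = 1/u = 0.845863
p_u = 0.155785, p_m = 0.666667, p_d = 0.177548
Discount per step: exp(-r*dt) = 0.998973
Stock lattice S(k, j) with j the centered position index:
  k=0: S(0,+0) = 0.9900
  k=1: S(1,-1) = 0.8374; S(1,+0) = 0.9900; S(1,+1) = 1.1704
  k=2: S(2,-2) = 0.7083; S(2,-1) = 0.8374; S(2,+0) = 0.9900; S(2,+1) = 1.1704; S(2,+2) = 1.3837
  k=3: S(3,-3) = 0.5991; S(3,-2) = 0.7083; S(3,-1) = 0.8374; S(3,+0) = 0.9900; S(3,+1) = 1.1704; S(3,+2) = 1.3837; S(3,+3) = 1.6358
Terminal payoffs V(N, j) = max(K - S_T, 0):
  V(3,-3) = 0.510851; V(3,-2) = 0.401671; V(3,-1) = 0.272596; V(3,+0) = 0.120000; V(3,+1) = 0.000000; V(3,+2) = 0.000000; V(3,+3) = 0.000000
Backward induction: V(k, j) = exp(-r*dt) * [p_u * V(k+1, j+1) + p_m * V(k+1, j) + p_d * V(k+1, j-1)]
  V(2,-2) = exp(-r*dt) * [p_u*0.272596 + p_m*0.401671 + p_d*0.510851] = 0.400536
  V(2,-1) = exp(-r*dt) * [p_u*0.120000 + p_m*0.272596 + p_d*0.401671] = 0.271462
  V(2,+0) = exp(-r*dt) * [p_u*0.000000 + p_m*0.120000 + p_d*0.272596] = 0.128267
  V(2,+1) = exp(-r*dt) * [p_u*0.000000 + p_m*0.000000 + p_d*0.120000] = 0.021284
  V(2,+2) = exp(-r*dt) * [p_u*0.000000 + p_m*0.000000 + p_d*0.000000] = 0.000000
  V(1,-1) = exp(-r*dt) * [p_u*0.128267 + p_m*0.271462 + p_d*0.400536] = 0.271791
  V(1,+0) = exp(-r*dt) * [p_u*0.021284 + p_m*0.128267 + p_d*0.271462] = 0.136884
  V(1,+1) = exp(-r*dt) * [p_u*0.000000 + p_m*0.021284 + p_d*0.128267] = 0.036925
  V(0,+0) = exp(-r*dt) * [p_u*0.036925 + p_m*0.136884 + p_d*0.271791] = 0.145115


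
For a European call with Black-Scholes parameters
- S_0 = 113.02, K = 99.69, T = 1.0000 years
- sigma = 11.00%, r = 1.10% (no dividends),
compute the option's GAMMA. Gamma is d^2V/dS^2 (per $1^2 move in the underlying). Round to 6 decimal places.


d1 = 1.2959038470; d2 = 1.1859038470
phi(d1) = 0.1722821182; exp(-qT) = 1.0000000000; exp(-rT) = 0.9890602788
Gamma = exp(-qT) * phi(d1) / (S * sigma * sqrt(T)) = 1.0000000000 * 0.1722821182 / (113.0200 * 0.1100 * 1.0000000000) = 0.013858

Answer: Gamma = 0.013858


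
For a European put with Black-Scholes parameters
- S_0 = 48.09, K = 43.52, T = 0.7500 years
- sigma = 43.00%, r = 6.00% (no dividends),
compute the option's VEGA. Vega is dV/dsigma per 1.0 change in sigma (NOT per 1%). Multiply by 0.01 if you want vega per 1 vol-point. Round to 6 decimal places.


Answer: Vega = 14.081751

Derivation:
d1 = 0.5751782311; d2 = 0.2027873075
phi(d1) = 0.3381202992; exp(-qT) = 1.0000000000; exp(-rT) = 0.9559974818
Vega = S * exp(-qT) * phi(d1) * sqrt(T) = 48.0900 * 1.0000000000 * 0.3381202992 * 0.8660254038 = 14.081751


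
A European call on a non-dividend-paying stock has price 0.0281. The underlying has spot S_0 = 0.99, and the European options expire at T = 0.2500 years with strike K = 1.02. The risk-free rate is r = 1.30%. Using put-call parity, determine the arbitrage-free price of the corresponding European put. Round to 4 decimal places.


Answer: Put price = 0.0548

Derivation:
Put-call parity: C - P = S_0 * exp(-qT) - K * exp(-rT).
S_0 * exp(-qT) = 0.9900 * 1.00000000 = 0.99000000
K * exp(-rT) = 1.0200 * 0.99675528 = 1.01669038
P = C - S*exp(-qT) + K*exp(-rT)
P = 0.0281 - 0.99000000 + 1.01669038 = 0.0548


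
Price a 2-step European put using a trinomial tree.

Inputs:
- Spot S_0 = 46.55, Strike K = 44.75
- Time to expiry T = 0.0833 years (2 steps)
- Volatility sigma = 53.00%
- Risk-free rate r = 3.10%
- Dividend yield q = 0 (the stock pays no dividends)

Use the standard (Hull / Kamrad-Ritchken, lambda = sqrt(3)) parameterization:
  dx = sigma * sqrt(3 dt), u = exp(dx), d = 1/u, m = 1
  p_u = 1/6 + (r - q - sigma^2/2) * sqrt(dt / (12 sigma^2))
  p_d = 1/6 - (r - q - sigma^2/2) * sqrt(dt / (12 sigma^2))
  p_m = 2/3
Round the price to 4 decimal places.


Answer: Price = V(0,0) = 1.8699

Derivation:
dt = T/N = 0.041650; dx = sigma*sqrt(3*dt) = 0.187346
u = exp(dx) = 1.206044; d = 1/u = 0.829157
p_u = 0.154500, p_m = 0.666667, p_d = 0.178833
Discount per step: exp(-r*dt) = 0.998710
Stock lattice S(k, j) with j the centered position index:
  k=0: S(0,+0) = 46.5500
  k=1: S(1,-1) = 38.5973; S(1,+0) = 46.5500; S(1,+1) = 56.1414
  k=2: S(2,-2) = 32.0032; S(2,-1) = 38.5973; S(2,+0) = 46.5500; S(2,+1) = 56.1414; S(2,+2) = 67.7090
Terminal payoffs V(N, j) = max(K - S_T, 0):
  V(2,-2) = 12.746817; V(2,-1) = 6.152744; V(2,+0) = 0.000000; V(2,+1) = 0.000000; V(2,+2) = 0.000000
Backward induction: V(k, j) = exp(-r*dt) * [p_u * V(k+1, j+1) + p_m * V(k+1, j) + p_d * V(k+1, j-1)]
  V(1,-1) = exp(-r*dt) * [p_u*0.000000 + p_m*6.152744 + p_d*12.746817] = 6.373146
  V(1,+0) = exp(-r*dt) * [p_u*0.000000 + p_m*0.000000 + p_d*6.152744] = 1.098893
  V(1,+1) = exp(-r*dt) * [p_u*0.000000 + p_m*0.000000 + p_d*0.000000] = 0.000000
  V(0,+0) = exp(-r*dt) * [p_u*0.000000 + p_m*1.098893 + p_d*6.373146] = 1.869908


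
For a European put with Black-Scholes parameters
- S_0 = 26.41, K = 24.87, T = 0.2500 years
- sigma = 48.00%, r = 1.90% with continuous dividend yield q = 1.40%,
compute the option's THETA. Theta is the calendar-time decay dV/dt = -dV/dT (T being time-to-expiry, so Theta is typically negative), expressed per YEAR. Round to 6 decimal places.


Answer: Theta = -4.617006

Derivation:
d1 = 0.3755436187; d2 = 0.1355436187
phi(d1) = 0.3717792414; exp(-qT) = 0.9965061179; exp(-rT) = 0.9952612634
Theta = -S*exp(-qT)*phi(d1)*sigma/(2*sqrt(T)) + r*K*exp(-rT)*N(-d2) - q*S*exp(-qT)*N(-d1)
N(-d1) = 0.3536281065; N(-d2) = 0.4460910398; sqrt(T) = 0.5000000000
Term 1 = -26.4100 * 0.9965061179 * 0.3717792414 * 0.4800 / (2 * 0.5000000000) = -4.6965045221
Term 2 = 0.0190 * 24.8700 * 0.9952612634 * 0.4460910398 = 0.2097925141
Term 3 = -0.0140 * 26.4100 * 0.9965061179 * 0.3536281065 = -0.1302936294
Theta = -4.6965045221 + (0.2097925141) + (-0.1302936294) = -4.617006


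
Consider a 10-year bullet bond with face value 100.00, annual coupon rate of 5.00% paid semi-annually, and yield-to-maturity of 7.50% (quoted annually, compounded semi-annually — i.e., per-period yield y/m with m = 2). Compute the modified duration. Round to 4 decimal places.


Answer: Modified duration = 7.4679

Derivation:
Coupon per period c = face * coupon_rate / m = 2.500000
Periods per year m = 2; per-period yield y/m = 0.037500
Number of cashflows N = 20
Cashflows (t years, CF_t, discount factor 1/(1+y/m)^(m*t), PV):
  t = 0.5000: CF_t = 2.500000, DF = 0.963855, PV = 2.409639
  t = 1.0000: CF_t = 2.500000, DF = 0.929017, PV = 2.322543
  t = 1.5000: CF_t = 2.500000, DF = 0.895438, PV = 2.238596
  t = 2.0000: CF_t = 2.500000, DF = 0.863073, PV = 2.157683
  t = 2.5000: CF_t = 2.500000, DF = 0.831878, PV = 2.079694
  t = 3.0000: CF_t = 2.500000, DF = 0.801810, PV = 2.004525
  t = 3.5000: CF_t = 2.500000, DF = 0.772829, PV = 1.932072
  t = 4.0000: CF_t = 2.500000, DF = 0.744895, PV = 1.862238
  t = 4.5000: CF_t = 2.500000, DF = 0.717971, PV = 1.794928
  t = 5.0000: CF_t = 2.500000, DF = 0.692020, PV = 1.730051
  t = 5.5000: CF_t = 2.500000, DF = 0.667008, PV = 1.667519
  t = 6.0000: CF_t = 2.500000, DF = 0.642899, PV = 1.607247
  t = 6.5000: CF_t = 2.500000, DF = 0.619662, PV = 1.549154
  t = 7.0000: CF_t = 2.500000, DF = 0.597264, PV = 1.493161
  t = 7.5000: CF_t = 2.500000, DF = 0.575676, PV = 1.439191
  t = 8.0000: CF_t = 2.500000, DF = 0.554869, PV = 1.387172
  t = 8.5000: CF_t = 2.500000, DF = 0.534813, PV = 1.337033
  t = 9.0000: CF_t = 2.500000, DF = 0.515483, PV = 1.288707
  t = 9.5000: CF_t = 2.500000, DF = 0.496851, PV = 1.242127
  t = 10.0000: CF_t = 102.500000, DF = 0.478892, PV = 49.086465
Price P = sum_t PV_t = 82.629745
First compute Macaulay numerator sum_t t * PV_t:
  t * PV_t at t = 0.5000: 1.204819
  t * PV_t at t = 1.0000: 2.322543
  t * PV_t at t = 1.5000: 3.357894
  t * PV_t at t = 2.0000: 4.315365
  t * PV_t at t = 2.5000: 5.199236
  t * PV_t at t = 3.0000: 6.013574
  t * PV_t at t = 3.5000: 6.762251
  t * PV_t at t = 4.0000: 7.448952
  t * PV_t at t = 4.5000: 8.077177
  t * PV_t at t = 5.0000: 8.650256
  t * PV_t at t = 5.5000: 9.171356
  t * PV_t at t = 6.0000: 9.643485
  t * PV_t at t = 6.5000: 10.069502
  t * PV_t at t = 7.0000: 10.452124
  t * PV_t at t = 7.5000: 10.793932
  t * PV_t at t = 8.0000: 11.097376
  t * PV_t at t = 8.5000: 11.364783
  t * PV_t at t = 9.0000: 11.598361
  t * PV_t at t = 9.5000: 11.800207
  t * PV_t at t = 10.0000: 490.864651
Macaulay duration D = 640.207843 / 82.629745 = 7.747910
Modified duration = D / (1 + y/m) = 7.747910 / (1 + 0.037500) = 7.467865


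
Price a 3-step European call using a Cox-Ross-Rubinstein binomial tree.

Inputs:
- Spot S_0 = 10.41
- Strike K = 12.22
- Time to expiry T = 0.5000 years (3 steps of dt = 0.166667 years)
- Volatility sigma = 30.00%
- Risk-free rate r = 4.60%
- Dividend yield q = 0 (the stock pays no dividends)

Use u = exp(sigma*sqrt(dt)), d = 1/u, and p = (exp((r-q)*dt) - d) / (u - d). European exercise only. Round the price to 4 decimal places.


Answer: Price = V(0,0) = 0.3451

Derivation:
dt = T/N = 0.166667
u = exp(sigma*sqrt(dt)) = 1.130290; d = 1/u = 0.884728
p = (exp((r-q)*dt) - d) / (u - d) = 0.500761
Discount per step: exp(-r*dt) = 0.992363
Stock lattice S(k, i) with i counting down-moves:
  k=0: S(0,0) = 10.4100
  k=1: S(1,0) = 11.7663; S(1,1) = 9.2100
  k=2: S(2,0) = 13.2994; S(2,1) = 10.4100; S(2,2) = 8.1484
  k=3: S(3,0) = 15.0321; S(3,1) = 11.7663; S(3,2) = 9.2100; S(3,3) = 7.2091
Terminal payoffs V(N, i) = max(S_T - K, 0):
  V(3,0) = 2.812137; V(3,1) = 0.000000; V(3,2) = 0.000000; V(3,3) = 0.000000
Backward induction: V(k, i) = exp(-r*dt) * [p * V(k+1, i) + (1-p) * V(k+1, i+1)].
  V(2,0) = exp(-r*dt) * [p*2.812137 + (1-p)*0.000000] = 1.397452
  V(2,1) = exp(-r*dt) * [p*0.000000 + (1-p)*0.000000] = 0.000000
  V(2,2) = exp(-r*dt) * [p*0.000000 + (1-p)*0.000000] = 0.000000
  V(1,0) = exp(-r*dt) * [p*1.397452 + (1-p)*0.000000] = 0.694444
  V(1,1) = exp(-r*dt) * [p*0.000000 + (1-p)*0.000000] = 0.000000
  V(0,0) = exp(-r*dt) * [p*0.694444 + (1-p)*0.000000] = 0.345094


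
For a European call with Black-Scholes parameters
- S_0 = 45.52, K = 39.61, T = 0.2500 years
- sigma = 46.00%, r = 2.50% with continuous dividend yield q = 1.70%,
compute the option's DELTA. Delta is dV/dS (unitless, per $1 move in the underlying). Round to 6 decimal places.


d1 = 0.7283486008; d2 = 0.4983486008
phi(d1) = 0.3059956553; exp(-qT) = 0.9957590185; exp(-rT) = 0.9937694906
N(d1) = 0.7667998907
Delta = exp(-qT) * N(d1) = 0.9957590185 * 0.7667998907 = 0.763548

Answer: Delta = 0.763548


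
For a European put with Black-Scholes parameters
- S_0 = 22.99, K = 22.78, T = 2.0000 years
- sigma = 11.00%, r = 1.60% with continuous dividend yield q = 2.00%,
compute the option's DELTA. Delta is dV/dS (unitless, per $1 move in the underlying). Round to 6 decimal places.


d1 = 0.0853438078; d2 = -0.0702196840
phi(d1) = 0.3974920616; exp(-qT) = 0.9607894392; exp(-rT) = 0.9685065821
N(-d1) = 0.4659940325
Delta = -exp(-qT) * N(-d1) = -0.9607894392 * 0.4659940325 = -0.447722

Answer: Delta = -0.447722


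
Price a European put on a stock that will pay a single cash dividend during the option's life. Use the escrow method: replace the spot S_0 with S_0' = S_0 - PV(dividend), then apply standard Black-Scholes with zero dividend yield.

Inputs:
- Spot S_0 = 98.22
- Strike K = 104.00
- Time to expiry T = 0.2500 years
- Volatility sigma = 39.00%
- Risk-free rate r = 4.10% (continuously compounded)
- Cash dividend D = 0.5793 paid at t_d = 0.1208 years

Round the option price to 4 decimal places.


PV(D) = D * exp(-r * t_d) = 0.5793 * 0.99505944 = 0.57643794
S_0' = S_0 - PV(D) = 98.2200 - 0.57643794 = 97.64356206
d1 = (ln(S_0'/K) + (r + sigma^2/2)*T) / (sigma*sqrt(T)) = -0.17335730
d2 = d1 - sigma*sqrt(T) = -0.36835730
exp(-rT) = 0.98980235
N(-d1) = 0.56881471; N(-d2) = 0.64369658
P = K * exp(-rT) * N(-d2) - S_0' * N(-d1) = 104.0000 * 0.98980235 * 0.64369658 - 97.64356206 * 0.56881471 = 10.7207

Answer: Price = 10.7207


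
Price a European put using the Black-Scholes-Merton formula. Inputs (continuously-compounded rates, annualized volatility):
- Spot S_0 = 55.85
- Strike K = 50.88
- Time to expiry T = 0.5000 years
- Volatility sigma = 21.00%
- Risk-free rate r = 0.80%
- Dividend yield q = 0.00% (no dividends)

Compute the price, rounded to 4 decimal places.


d1 = (ln(S/K) + (r - q + 0.5*sigma^2) * T) / (sigma * sqrt(T)) = 0.72882241
d2 = d1 - sigma * sqrt(T) = 0.58032999
exp(-rT) = 0.99600799; exp(-qT) = 1.00000000
P = K * exp(-rT) * N(-d2) - S_0 * exp(-qT) * N(-d1)
N(-d1) = 0.23305515; N(-d2) = 0.28084605
P = 50.8800 * 0.99600799 * 0.28084605 - 55.8500 * 1.00000000 * 0.23305515 = 1.2163

Answer: Price = 1.2163


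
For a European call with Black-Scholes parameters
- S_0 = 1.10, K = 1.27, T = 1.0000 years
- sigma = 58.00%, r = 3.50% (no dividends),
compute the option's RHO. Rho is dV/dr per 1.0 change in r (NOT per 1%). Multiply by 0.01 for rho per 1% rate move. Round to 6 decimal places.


d1 = 0.1025746195; d2 = -0.4774253805
phi(d1) = 0.3968490452; exp(-qT) = 1.0000000000; exp(-rT) = 0.9656054163
N(d2) = 0.3165296223
Rho = K*T*exp(-rT)*N(d2) = 1.2700 * 1.0000 * 0.9656054163 * 0.3165296223 = 0.388166

Answer: Rho = 0.388166


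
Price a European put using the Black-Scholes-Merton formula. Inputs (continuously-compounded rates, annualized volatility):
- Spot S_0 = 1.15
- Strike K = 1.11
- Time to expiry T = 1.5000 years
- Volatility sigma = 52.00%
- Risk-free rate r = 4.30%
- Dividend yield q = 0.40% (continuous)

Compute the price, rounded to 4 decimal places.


Answer: Price = 0.2244

Derivation:
d1 = (ln(S/K) + (r - q + 0.5*sigma^2) * T) / (sigma * sqrt(T)) = 0.46587713
d2 = d1 - sigma * sqrt(T) = -0.17099020
exp(-rT) = 0.93753611; exp(-qT) = 0.99401796
P = K * exp(-rT) * N(-d2) - S_0 * exp(-qT) * N(-d1)
N(-d1) = 0.32065173; N(-d2) = 0.56788426
P = 1.1100 * 0.93753611 * 0.56788426 - 1.1500 * 0.99401796 * 0.32065173 = 0.2244


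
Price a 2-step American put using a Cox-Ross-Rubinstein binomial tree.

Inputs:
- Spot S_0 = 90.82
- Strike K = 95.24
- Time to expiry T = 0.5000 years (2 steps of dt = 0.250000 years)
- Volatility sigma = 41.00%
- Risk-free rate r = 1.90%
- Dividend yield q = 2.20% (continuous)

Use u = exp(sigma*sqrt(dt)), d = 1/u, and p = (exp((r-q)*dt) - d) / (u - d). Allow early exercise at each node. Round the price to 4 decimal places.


dt = T/N = 0.250000
u = exp(sigma*sqrt(dt)) = 1.227525; d = 1/u = 0.814647
p = (exp((r-q)*dt) - d) / (u - d) = 0.447113
Discount per step: exp(-r*dt) = 0.995261
Stock lattice S(k, i) with i counting down-moves:
  k=0: S(0,0) = 90.8200
  k=1: S(1,0) = 111.4838; S(1,1) = 73.9863
  k=2: S(2,0) = 136.8492; S(2,1) = 90.8200; S(2,2) = 60.2727
Terminal payoffs V(N, i) = max(K - S_T, 0):
  V(2,0) = 0.000000; V(2,1) = 4.420000; V(2,2) = 34.967284
Backward induction: V(k, i) = exp(-r*dt) * [p * V(k+1, i) + (1-p) * V(k+1, i+1)]; then take max(V_cont, immediate exercise) for American.
  V(1,0) = exp(-r*dt) * [p*0.000000 + (1-p)*4.420000] = 2.432181; exercise = 0.000000; V(1,0) = max -> 2.432181
  V(1,1) = exp(-r*dt) * [p*4.420000 + (1-p)*34.967284] = 21.208221; exercise = 21.253731; V(1,1) = max -> 21.253731
  V(0,0) = exp(-r*dt) * [p*2.432181 + (1-p)*21.253731] = 12.777535; exercise = 4.420000; V(0,0) = max -> 12.777535

Answer: Price = V(0,0) = 12.7775


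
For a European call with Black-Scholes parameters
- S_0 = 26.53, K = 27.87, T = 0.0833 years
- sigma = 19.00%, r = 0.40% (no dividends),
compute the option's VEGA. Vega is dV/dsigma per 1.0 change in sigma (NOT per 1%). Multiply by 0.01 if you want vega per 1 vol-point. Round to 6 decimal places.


d1 = -0.8650663722; d2 = -0.9199036771
phi(d1) = 0.2744164469; exp(-qT) = 1.0000000000; exp(-rT) = 0.9996668555
Vega = S * exp(-qT) * phi(d1) * sqrt(T) = 26.5300 * 1.0000000000 * 0.2744164469 * 0.2886173938 = 2.101212

Answer: Vega = 2.101212


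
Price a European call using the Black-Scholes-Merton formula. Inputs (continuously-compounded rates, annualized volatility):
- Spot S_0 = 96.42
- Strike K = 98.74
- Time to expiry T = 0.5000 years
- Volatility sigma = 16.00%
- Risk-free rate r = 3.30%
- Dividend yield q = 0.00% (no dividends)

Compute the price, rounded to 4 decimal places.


Answer: Price = 4.0224

Derivation:
d1 = (ln(S/K) + (r - q + 0.5*sigma^2) * T) / (sigma * sqrt(T)) = -0.00774710
d2 = d1 - sigma * sqrt(T) = -0.12088418
exp(-rT) = 0.98363538; exp(-qT) = 1.00000000
C = S_0 * exp(-qT) * N(d1) - K * exp(-rT) * N(d2)
N(d1) = 0.49690939; N(d2) = 0.45189139
C = 96.4200 * 1.00000000 * 0.49690939 - 98.7400 * 0.98363538 * 0.45189139 = 4.0224


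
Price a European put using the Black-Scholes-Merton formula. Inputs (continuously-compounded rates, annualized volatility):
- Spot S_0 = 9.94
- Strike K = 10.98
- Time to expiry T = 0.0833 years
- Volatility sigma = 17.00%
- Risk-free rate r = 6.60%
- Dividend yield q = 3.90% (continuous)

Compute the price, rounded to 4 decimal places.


d1 = (ln(S/K) + (r - q + 0.5*sigma^2) * T) / (sigma * sqrt(T)) = -1.95772373
d2 = d1 - sigma * sqrt(T) = -2.00678868
exp(-rT) = 0.99451729; exp(-qT) = 0.99675657
P = K * exp(-rT) * N(-d2) - S_0 * exp(-qT) * N(-d1)
N(-d1) = 0.97486878; N(-d2) = 0.97761392
P = 10.9800 * 0.99451729 * 0.97761392 - 9.9400 * 0.99675657 * 0.97486878 = 1.0166

Answer: Price = 1.0166


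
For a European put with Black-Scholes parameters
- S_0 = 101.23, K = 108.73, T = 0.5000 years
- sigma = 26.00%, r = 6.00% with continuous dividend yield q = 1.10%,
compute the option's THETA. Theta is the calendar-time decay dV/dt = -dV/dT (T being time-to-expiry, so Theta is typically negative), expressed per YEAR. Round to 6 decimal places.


Answer: Theta = -3.885845

Derivation:
d1 = -0.1635733222; d2 = -0.3474210854
phi(d1) = 0.3936407258; exp(-qT) = 0.9945150973; exp(-rT) = 0.9704455335
Theta = -S*exp(-qT)*phi(d1)*sigma/(2*sqrt(T)) + r*K*exp(-rT)*N(-d2) - q*S*exp(-qT)*N(-d1)
N(-d1) = 0.5649664762; N(-d2) = 0.6358625026; sqrt(T) = 0.7071067812
Term 1 = -101.2300 * 0.9945150973 * 0.3936407258 * 0.2600 / (2 * 0.7071067812) = -7.2858292882
Term 2 = 0.0600 * 108.7300 * 0.9704455335 * 0.6358625026 = 4.0256407804
Term 3 = -0.0110 * 101.2300 * 0.9945150973 * 0.5649664762 = -0.6256565289
Theta = -7.2858292882 + (4.0256407804) + (-0.6256565289) = -3.885845


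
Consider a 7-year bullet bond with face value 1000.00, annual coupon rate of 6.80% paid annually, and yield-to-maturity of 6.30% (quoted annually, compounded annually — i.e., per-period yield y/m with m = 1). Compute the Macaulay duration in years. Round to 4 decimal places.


Answer: Macaulay duration = 5.8145 years

Derivation:
Coupon per period c = face * coupon_rate / m = 68.000000
Periods per year m = 1; per-period yield y/m = 0.063000
Number of cashflows N = 7
Cashflows (t years, CF_t, discount factor 1/(1+y/m)^(m*t), PV):
  t = 1.0000: CF_t = 68.000000, DF = 0.940734, PV = 63.969897
  t = 2.0000: CF_t = 68.000000, DF = 0.884980, PV = 60.178642
  t = 3.0000: CF_t = 68.000000, DF = 0.832531, PV = 56.612081
  t = 4.0000: CF_t = 68.000000, DF = 0.783190, PV = 53.256896
  t = 5.0000: CF_t = 68.000000, DF = 0.736773, PV = 50.100561
  t = 6.0000: CF_t = 68.000000, DF = 0.693107, PV = 47.131290
  t = 7.0000: CF_t = 1068.000000, DF = 0.652029, PV = 696.367351
Price P = sum_t PV_t = 1027.616718
Macaulay numerator sum_t t * PV_t:
  t * PV_t at t = 1.0000: 63.969897
  t * PV_t at t = 2.0000: 120.357284
  t * PV_t at t = 3.0000: 169.836243
  t * PV_t at t = 4.0000: 213.027586
  t * PV_t at t = 5.0000: 250.502806
  t * PV_t at t = 6.0000: 282.787739
  t * PV_t at t = 7.0000: 4874.571456
Macaulay duration D = (sum_t t * PV_t) / P = 5975.053010 / 1027.616718 = 5.814476


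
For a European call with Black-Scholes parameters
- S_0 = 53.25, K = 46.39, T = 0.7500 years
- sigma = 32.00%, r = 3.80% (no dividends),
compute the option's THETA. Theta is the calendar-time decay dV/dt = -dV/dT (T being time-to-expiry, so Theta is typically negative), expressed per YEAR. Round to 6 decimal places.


d1 = 0.7390584507; d2 = 0.4619303215
phi(d1) = 0.3036006083; exp(-qT) = 1.0000000000; exp(-rT) = 0.9719022941
Theta = -S*exp(-qT)*phi(d1)*sigma/(2*sqrt(T)) - r*K*exp(-rT)*N(d2) + q*S*exp(-qT)*N(d1)
N(d1) = 0.7700642474; N(d2) = 0.6779343555; sqrt(T) = 0.8660254038
Term 1 = -53.2500 * 1.0000000000 * 0.3036006083 * 0.3200 / (2 * 0.8660254038) = -2.9868375354
Term 2 = -0.0380 * 46.3900 * 0.9719022941 * 0.6779343555 = -1.1614973398
Term 3 = 0 (no dividend yield, q = 0)
Theta = -2.9868375354 + (-1.1614973398) + (0.0000000000) = -4.148335

Answer: Theta = -4.148335


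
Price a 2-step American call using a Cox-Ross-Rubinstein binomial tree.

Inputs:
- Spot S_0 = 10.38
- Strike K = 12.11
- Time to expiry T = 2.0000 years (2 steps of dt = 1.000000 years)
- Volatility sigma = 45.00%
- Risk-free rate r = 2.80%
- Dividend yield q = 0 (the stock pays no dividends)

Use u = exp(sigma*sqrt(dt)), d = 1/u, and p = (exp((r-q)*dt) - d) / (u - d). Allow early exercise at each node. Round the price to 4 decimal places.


Answer: Price = V(0,0) = 2.2371

Derivation:
dt = T/N = 1.000000
u = exp(sigma*sqrt(dt)) = 1.568312; d = 1/u = 0.637628
p = (exp((r-q)*dt) - d) / (u - d) = 0.419871
Discount per step: exp(-r*dt) = 0.972388
Stock lattice S(k, i) with i counting down-moves:
  k=0: S(0,0) = 10.3800
  k=1: S(1,0) = 16.2791; S(1,1) = 6.6186
  k=2: S(2,0) = 25.5307; S(2,1) = 10.3800; S(2,2) = 4.2202
Terminal payoffs V(N, i) = max(S_T - K, 0):
  V(2,0) = 13.420680; V(2,1) = 0.000000; V(2,2) = 0.000000
Backward induction: V(k, i) = exp(-r*dt) * [p * V(k+1, i) + (1-p) * V(k+1, i+1)]; then take max(V_cont, immediate exercise) for American.
  V(1,0) = exp(-r*dt) * [p*13.420680 + (1-p)*0.000000] = 5.479368; exercise = 4.169080; V(1,0) = max -> 5.479368
  V(1,1) = exp(-r*dt) * [p*0.000000 + (1-p)*0.000000] = 0.000000; exercise = 0.000000; V(1,1) = max -> 0.000000
  V(0,0) = exp(-r*dt) * [p*5.479368 + (1-p)*0.000000] = 2.237105; exercise = 0.000000; V(0,0) = max -> 2.237105


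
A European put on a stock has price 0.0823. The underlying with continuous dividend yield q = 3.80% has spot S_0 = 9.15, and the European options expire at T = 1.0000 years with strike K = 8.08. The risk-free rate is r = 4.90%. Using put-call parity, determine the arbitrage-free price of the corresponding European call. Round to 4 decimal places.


Put-call parity: C - P = S_0 * exp(-qT) - K * exp(-rT).
S_0 * exp(-qT) = 9.1500 * 0.96271294 = 8.80882341
K * exp(-rT) = 8.0800 * 0.95218113 = 7.69362353
C = P + S*exp(-qT) - K*exp(-rT)
C = 0.0823 + 8.80882341 - 7.69362353 = 1.1975

Answer: Call price = 1.1975


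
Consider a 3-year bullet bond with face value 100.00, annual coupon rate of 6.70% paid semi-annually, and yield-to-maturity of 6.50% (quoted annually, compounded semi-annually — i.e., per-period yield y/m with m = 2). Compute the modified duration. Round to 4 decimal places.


Coupon per period c = face * coupon_rate / m = 3.350000
Periods per year m = 2; per-period yield y/m = 0.032500
Number of cashflows N = 6
Cashflows (t years, CF_t, discount factor 1/(1+y/m)^(m*t), PV):
  t = 0.5000: CF_t = 3.350000, DF = 0.968523, PV = 3.244552
  t = 1.0000: CF_t = 3.350000, DF = 0.938037, PV = 3.142423
  t = 1.5000: CF_t = 3.350000, DF = 0.908510, PV = 3.043509
  t = 2.0000: CF_t = 3.350000, DF = 0.879913, PV = 2.947709
  t = 2.5000: CF_t = 3.350000, DF = 0.852216, PV = 2.854924
  t = 3.0000: CF_t = 103.350000, DF = 0.825391, PV = 85.304142
Price P = sum_t PV_t = 100.537259
First compute Macaulay numerator sum_t t * PV_t:
  t * PV_t at t = 0.5000: 1.622276
  t * PV_t at t = 1.0000: 3.142423
  t * PV_t at t = 1.5000: 4.565264
  t * PV_t at t = 2.0000: 5.895417
  t * PV_t at t = 2.5000: 7.137309
  t * PV_t at t = 3.0000: 255.912426
Macaulay duration D = 278.275116 / 100.537259 = 2.767880
Modified duration = D / (1 + y/m) = 2.767880 / (1 + 0.032500) = 2.680756

Answer: Modified duration = 2.6808


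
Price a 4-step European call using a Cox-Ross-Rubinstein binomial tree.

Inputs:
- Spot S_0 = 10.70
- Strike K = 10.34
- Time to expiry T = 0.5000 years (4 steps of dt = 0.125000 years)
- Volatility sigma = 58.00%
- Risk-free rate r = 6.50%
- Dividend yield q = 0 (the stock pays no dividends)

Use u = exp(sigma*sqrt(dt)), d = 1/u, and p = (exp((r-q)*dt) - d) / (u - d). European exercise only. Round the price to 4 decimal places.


Answer: Price = V(0,0) = 2.0068

Derivation:
dt = T/N = 0.125000
u = exp(sigma*sqrt(dt)) = 1.227600; d = 1/u = 0.814598
p = (exp((r-q)*dt) - d) / (u - d) = 0.468667
Discount per step: exp(-r*dt) = 0.991908
Stock lattice S(k, i) with i counting down-moves:
  k=0: S(0,0) = 10.7000
  k=1: S(1,0) = 13.1353; S(1,1) = 8.7162
  k=2: S(2,0) = 16.1249; S(2,1) = 10.7000; S(2,2) = 7.1002
  k=3: S(3,0) = 19.7949; S(3,1) = 13.1353; S(3,2) = 8.7162; S(3,3) = 5.7838
  k=4: S(4,0) = 24.3003; S(4,1) = 16.1249; S(4,2) = 10.7000; S(4,3) = 7.1002; S(4,4) = 4.7115
Terminal payoffs V(N, i) = max(S_T - K, 0):
  V(4,0) = 13.960274; V(4,1) = 5.784916; V(4,2) = 0.360000; V(4,3) = 0.000000; V(4,4) = 0.000000
Backward induction: V(k, i) = exp(-r*dt) * [p * V(k+1, i) + (1-p) * V(k+1, i+1)].
  V(3,0) = exp(-r*dt) * [p*13.960274 + (1-p)*5.784916] = 9.538618
  V(3,1) = exp(-r*dt) * [p*5.784916 + (1-p)*0.360000] = 2.878991
  V(3,2) = exp(-r*dt) * [p*0.360000 + (1-p)*0.000000] = 0.167355
  V(3,3) = exp(-r*dt) * [p*0.000000 + (1-p)*0.000000] = 0.000000
  V(2,0) = exp(-r*dt) * [p*9.538618 + (1-p)*2.878991] = 5.951584
  V(2,1) = exp(-r*dt) * [p*2.878991 + (1-p)*0.167355] = 1.426571
  V(2,2) = exp(-r*dt) * [p*0.167355 + (1-p)*0.000000] = 0.077799
  V(1,0) = exp(-r*dt) * [p*5.951584 + (1-p)*1.426571] = 3.518589
  V(1,1) = exp(-r*dt) * [p*1.426571 + (1-p)*0.077799] = 0.704179
  V(0,0) = exp(-r*dt) * [p*3.518589 + (1-p)*0.704179] = 2.006827


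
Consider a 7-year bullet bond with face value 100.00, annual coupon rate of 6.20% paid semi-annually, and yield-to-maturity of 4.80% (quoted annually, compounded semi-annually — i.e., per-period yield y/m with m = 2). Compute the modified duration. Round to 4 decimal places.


Coupon per period c = face * coupon_rate / m = 3.100000
Periods per year m = 2; per-period yield y/m = 0.024000
Number of cashflows N = 14
Cashflows (t years, CF_t, discount factor 1/(1+y/m)^(m*t), PV):
  t = 0.5000: CF_t = 3.100000, DF = 0.976562, PV = 3.027344
  t = 1.0000: CF_t = 3.100000, DF = 0.953674, PV = 2.956390
  t = 1.5000: CF_t = 3.100000, DF = 0.931323, PV = 2.887100
  t = 2.0000: CF_t = 3.100000, DF = 0.909495, PV = 2.819434
  t = 2.5000: CF_t = 3.100000, DF = 0.888178, PV = 2.753353
  t = 3.0000: CF_t = 3.100000, DF = 0.867362, PV = 2.688821
  t = 3.5000: CF_t = 3.100000, DF = 0.847033, PV = 2.625802
  t = 4.0000: CF_t = 3.100000, DF = 0.827181, PV = 2.564260
  t = 4.5000: CF_t = 3.100000, DF = 0.807794, PV = 2.504160
  t = 5.0000: CF_t = 3.100000, DF = 0.788861, PV = 2.445469
  t = 5.5000: CF_t = 3.100000, DF = 0.770372, PV = 2.388153
  t = 6.0000: CF_t = 3.100000, DF = 0.752316, PV = 2.332181
  t = 6.5000: CF_t = 3.100000, DF = 0.734684, PV = 2.277520
  t = 7.0000: CF_t = 103.100000, DF = 0.717465, PV = 73.970622
Price P = sum_t PV_t = 108.240610
First compute Macaulay numerator sum_t t * PV_t:
  t * PV_t at t = 0.5000: 1.513672
  t * PV_t at t = 1.0000: 2.956390
  t * PV_t at t = 1.5000: 4.330650
  t * PV_t at t = 2.0000: 5.638867
  t * PV_t at t = 2.5000: 6.883383
  t * PV_t at t = 3.0000: 8.066464
  t * PV_t at t = 3.5000: 9.190307
  t * PV_t at t = 4.0000: 10.257040
  t * PV_t at t = 4.5000: 11.268720
  t * PV_t at t = 5.0000: 12.227344
  t * PV_t at t = 5.5000: 13.134842
  t * PV_t at t = 6.0000: 13.993085
  t * PV_t at t = 6.5000: 14.803882
  t * PV_t at t = 7.0000: 517.794356
Macaulay duration D = 632.059003 / 108.240610 = 5.839389
Modified duration = D / (1 + y/m) = 5.839389 / (1 + 0.024000) = 5.702528

Answer: Modified duration = 5.7025


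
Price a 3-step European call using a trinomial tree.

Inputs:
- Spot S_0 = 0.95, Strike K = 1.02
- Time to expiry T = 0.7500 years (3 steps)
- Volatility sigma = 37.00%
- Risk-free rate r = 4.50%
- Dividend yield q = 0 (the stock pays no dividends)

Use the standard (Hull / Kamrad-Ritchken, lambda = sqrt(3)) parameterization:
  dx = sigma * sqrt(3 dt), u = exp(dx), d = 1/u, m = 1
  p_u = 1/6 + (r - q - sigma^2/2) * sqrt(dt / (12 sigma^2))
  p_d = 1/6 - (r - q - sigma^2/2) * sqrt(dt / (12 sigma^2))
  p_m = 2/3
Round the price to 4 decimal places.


dt = T/N = 0.250000; dx = sigma*sqrt(3*dt) = 0.320429
u = exp(dx) = 1.377719; d = 1/u = 0.725837
p_u = 0.157519, p_m = 0.666667, p_d = 0.175815
Discount per step: exp(-r*dt) = 0.988813
Stock lattice S(k, j) with j the centered position index:
  k=0: S(0,+0) = 0.9500
  k=1: S(1,-1) = 0.6895; S(1,+0) = 0.9500; S(1,+1) = 1.3088
  k=2: S(2,-2) = 0.5005; S(2,-1) = 0.6895; S(2,+0) = 0.9500; S(2,+1) = 1.3088; S(2,+2) = 1.8032
  k=3: S(3,-3) = 0.3633; S(3,-2) = 0.5005; S(3,-1) = 0.6895; S(3,+0) = 0.9500; S(3,+1) = 1.3088; S(3,+2) = 1.8032; S(3,+3) = 2.4843
Terminal payoffs V(N, j) = max(S_T - K, 0):
  V(3,-3) = 0.000000; V(3,-2) = 0.000000; V(3,-1) = 0.000000; V(3,+0) = 0.000000; V(3,+1) = 0.288833; V(3,+2) = 0.783205; V(3,+3) = 1.464310
Backward induction: V(k, j) = exp(-r*dt) * [p_u * V(k+1, j+1) + p_m * V(k+1, j) + p_d * V(k+1, j-1)]
  V(2,-2) = exp(-r*dt) * [p_u*0.000000 + p_m*0.000000 + p_d*0.000000] = 0.000000
  V(2,-1) = exp(-r*dt) * [p_u*0.000000 + p_m*0.000000 + p_d*0.000000] = 0.000000
  V(2,+0) = exp(-r*dt) * [p_u*0.288833 + p_m*0.000000 + p_d*0.000000] = 0.044988
  V(2,+1) = exp(-r*dt) * [p_u*0.783205 + p_m*0.288833 + p_d*0.000000] = 0.312391
  V(2,+2) = exp(-r*dt) * [p_u*1.464310 + p_m*0.783205 + p_d*0.288833] = 0.794584
  V(1,-1) = exp(-r*dt) * [p_u*0.044988 + p_m*0.000000 + p_d*0.000000] = 0.007007
  V(1,+0) = exp(-r*dt) * [p_u*0.312391 + p_m*0.044988 + p_d*0.000000] = 0.078313
  V(1,+1) = exp(-r*dt) * [p_u*0.794584 + p_m*0.312391 + p_d*0.044988] = 0.337513
  V(0,+0) = exp(-r*dt) * [p_u*0.337513 + p_m*0.078313 + p_d*0.007007] = 0.105413

Answer: Price = V(0,0) = 0.1054


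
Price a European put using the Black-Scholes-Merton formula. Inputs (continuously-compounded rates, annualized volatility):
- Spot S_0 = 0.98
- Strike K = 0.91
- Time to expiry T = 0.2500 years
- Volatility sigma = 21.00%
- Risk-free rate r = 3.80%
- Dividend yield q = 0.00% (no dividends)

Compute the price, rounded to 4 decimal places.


d1 = (ln(S/K) + (r - q + 0.5*sigma^2) * T) / (sigma * sqrt(T)) = 0.84876640
d2 = d1 - sigma * sqrt(T) = 0.74376640
exp(-rT) = 0.99054498; exp(-qT) = 1.00000000
P = K * exp(-rT) * N(-d2) - S_0 * exp(-qT) * N(-d1)
N(-d1) = 0.19800564; N(-d2) = 0.22850890
P = 0.9100 * 0.99054498 * 0.22850890 - 0.9800 * 1.00000000 * 0.19800564 = 0.0119

Answer: Price = 0.0119


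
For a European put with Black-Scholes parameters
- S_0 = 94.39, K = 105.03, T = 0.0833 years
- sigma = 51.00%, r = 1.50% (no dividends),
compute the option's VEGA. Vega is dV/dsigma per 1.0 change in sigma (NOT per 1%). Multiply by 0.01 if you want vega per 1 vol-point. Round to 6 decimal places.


Answer: Vega = 8.835350

Derivation:
d1 = -0.6435565503; d2 = -0.7907514211
phi(d1) = 0.3243211502; exp(-qT) = 1.0000000000; exp(-rT) = 0.9987512803
Vega = S * exp(-qT) * phi(d1) * sqrt(T) = 94.3900 * 1.0000000000 * 0.3243211502 * 0.2886173938 = 8.835350


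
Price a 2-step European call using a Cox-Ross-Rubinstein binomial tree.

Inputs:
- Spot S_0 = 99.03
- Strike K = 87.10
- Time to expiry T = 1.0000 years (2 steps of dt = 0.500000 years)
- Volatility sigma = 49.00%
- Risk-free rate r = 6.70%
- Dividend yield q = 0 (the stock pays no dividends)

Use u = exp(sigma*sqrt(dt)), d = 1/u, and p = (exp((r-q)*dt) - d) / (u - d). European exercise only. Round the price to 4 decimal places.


Answer: Price = V(0,0) = 27.7296

Derivation:
dt = T/N = 0.500000
u = exp(sigma*sqrt(dt)) = 1.414084; d = 1/u = 0.707171
p = (exp((r-q)*dt) - d) / (u - d) = 0.462428
Discount per step: exp(-r*dt) = 0.967055
Stock lattice S(k, i) with i counting down-moves:
  k=0: S(0,0) = 99.0300
  k=1: S(1,0) = 140.0368; S(1,1) = 70.0312
  k=2: S(2,0) = 198.0239; S(2,1) = 99.0300; S(2,2) = 49.5240
Terminal payoffs V(N, i) = max(S_T - K, 0):
  V(2,0) = 110.923850; V(2,1) = 11.930000; V(2,2) = 0.000000
Backward induction: V(k, i) = exp(-r*dt) * [p * V(k+1, i) + (1-p) * V(k+1, i+1)].
  V(1,0) = exp(-r*dt) * [p*110.923850 + (1-p)*11.930000] = 55.806305
  V(1,1) = exp(-r*dt) * [p*11.930000 + (1-p)*0.000000] = 5.335010
  V(0,0) = exp(-r*dt) * [p*55.806305 + (1-p)*5.335010] = 27.729649


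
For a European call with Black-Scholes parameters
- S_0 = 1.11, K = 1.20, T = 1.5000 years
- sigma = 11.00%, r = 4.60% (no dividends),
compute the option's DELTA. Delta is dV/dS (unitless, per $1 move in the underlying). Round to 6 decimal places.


Answer: Delta = 0.500336

Derivation:
d1 = 0.0008421682; d2 = -0.1338797677
phi(d1) = 0.3989421389; exp(-qT) = 1.0000000000; exp(-rT) = 0.9333266801
N(d1) = 0.5003359765
Delta = exp(-qT) * N(d1) = 1.0000000000 * 0.5003359765 = 0.500336


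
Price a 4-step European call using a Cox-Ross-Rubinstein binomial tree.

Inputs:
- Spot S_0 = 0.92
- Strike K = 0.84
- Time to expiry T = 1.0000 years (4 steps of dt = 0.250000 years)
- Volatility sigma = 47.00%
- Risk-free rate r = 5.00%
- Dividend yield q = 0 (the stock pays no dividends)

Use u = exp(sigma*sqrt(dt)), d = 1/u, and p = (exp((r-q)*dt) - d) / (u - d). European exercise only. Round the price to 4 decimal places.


dt = T/N = 0.250000
u = exp(sigma*sqrt(dt)) = 1.264909; d = 1/u = 0.790571
p = (exp((r-q)*dt) - d) / (u - d) = 0.468037
Discount per step: exp(-r*dt) = 0.987578
Stock lattice S(k, i) with i counting down-moves:
  k=0: S(0,0) = 0.9200
  k=1: S(1,0) = 1.1637; S(1,1) = 0.7273
  k=2: S(2,0) = 1.4720; S(2,1) = 0.9200; S(2,2) = 0.5750
  k=3: S(3,0) = 1.8619; S(3,1) = 1.1637; S(3,2) = 0.7273; S(3,3) = 0.4546
  k=4: S(4,0) = 2.3552; S(4,1) = 1.4720; S(4,2) = 0.9200; S(4,3) = 0.5750; S(4,4) = 0.3594
Terminal payoffs V(N, i) = max(S_T - K, 0):
  V(4,0) = 1.515183; V(4,1) = 0.631995; V(4,2) = 0.080000; V(4,3) = 0.000000; V(4,4) = 0.000000
Backward induction: V(k, i) = exp(-r*dt) * [p * V(k+1, i) + (1-p) * V(k+1, i+1)].
  V(3,0) = exp(-r*dt) * [p*1.515183 + (1-p)*0.631995] = 1.032374
  V(3,1) = exp(-r*dt) * [p*0.631995 + (1-p)*0.080000] = 0.334151
  V(3,2) = exp(-r*dt) * [p*0.080000 + (1-p)*0.000000] = 0.036978
  V(3,3) = exp(-r*dt) * [p*0.000000 + (1-p)*0.000000] = 0.000000
  V(2,0) = exp(-r*dt) * [p*1.032374 + (1-p)*0.334151] = 0.652734
  V(2,1) = exp(-r*dt) * [p*0.334151 + (1-p)*0.036978] = 0.173879
  V(2,2) = exp(-r*dt) * [p*0.036978 + (1-p)*0.000000] = 0.017092
  V(1,0) = exp(-r*dt) * [p*0.652734 + (1-p)*0.173879] = 0.393057
  V(1,1) = exp(-r*dt) * [p*0.173879 + (1-p)*0.017092] = 0.089350
  V(0,0) = exp(-r*dt) * [p*0.393057 + (1-p)*0.089350] = 0.228620

Answer: Price = V(0,0) = 0.2286


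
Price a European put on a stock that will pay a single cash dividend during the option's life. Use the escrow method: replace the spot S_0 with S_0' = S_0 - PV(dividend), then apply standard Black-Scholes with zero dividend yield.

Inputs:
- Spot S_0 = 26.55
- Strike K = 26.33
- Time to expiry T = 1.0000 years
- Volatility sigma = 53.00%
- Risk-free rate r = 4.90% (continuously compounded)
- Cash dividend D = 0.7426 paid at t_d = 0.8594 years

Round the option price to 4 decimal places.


Answer: Price = 4.9446

Derivation:
PV(D) = D * exp(-r * t_d) = 0.7426 * 0.95876374 = 0.71197795
S_0' = S_0 - PV(D) = 26.5500 - 0.71197795 = 25.83802205
d1 = (ln(S_0'/K) + (r + sigma^2/2)*T) / (sigma*sqrt(T)) = 0.32186445
d2 = d1 - sigma*sqrt(T) = -0.20813555
exp(-rT) = 0.95218113
N(-d1) = 0.37377769; N(-d2) = 0.58243844
P = K * exp(-rT) * N(-d2) - S_0' * N(-d1) = 26.3300 * 0.95218113 * 0.58243844 - 25.83802205 * 0.37377769 = 4.9446
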